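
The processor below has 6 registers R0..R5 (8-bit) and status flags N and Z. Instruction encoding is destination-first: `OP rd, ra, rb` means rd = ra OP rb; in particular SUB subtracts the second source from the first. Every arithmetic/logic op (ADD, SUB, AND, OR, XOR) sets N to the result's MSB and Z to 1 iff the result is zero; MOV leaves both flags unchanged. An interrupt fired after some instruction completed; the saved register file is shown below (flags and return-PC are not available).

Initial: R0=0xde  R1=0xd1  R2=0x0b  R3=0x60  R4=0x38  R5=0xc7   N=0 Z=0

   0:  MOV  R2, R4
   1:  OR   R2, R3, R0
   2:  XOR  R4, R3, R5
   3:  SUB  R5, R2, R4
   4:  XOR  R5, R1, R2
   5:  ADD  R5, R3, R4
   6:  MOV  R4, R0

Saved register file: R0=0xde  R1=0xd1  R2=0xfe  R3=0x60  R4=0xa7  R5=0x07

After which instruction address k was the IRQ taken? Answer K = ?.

after  0: R0=0xde R1=0xd1 R2=0x38 R3=0x60 R4=0x38 R5=0xc7  N=0 Z=0
after  1: R0=0xde R1=0xd1 R2=0xfe R3=0x60 R4=0x38 R5=0xc7  N=1 Z=0
after  2: R0=0xde R1=0xd1 R2=0xfe R3=0x60 R4=0xa7 R5=0xc7  N=1 Z=0
after  3: R0=0xde R1=0xd1 R2=0xfe R3=0x60 R4=0xa7 R5=0x57  N=0 Z=0
after  4: R0=0xde R1=0xd1 R2=0xfe R3=0x60 R4=0xa7 R5=0x2f  N=0 Z=0
after  5: R0=0xde R1=0xd1 R2=0xfe R3=0x60 R4=0xa7 R5=0x07  N=0 Z=0
-- IRQ taken; context saved, return-PC = 6 --

K = 5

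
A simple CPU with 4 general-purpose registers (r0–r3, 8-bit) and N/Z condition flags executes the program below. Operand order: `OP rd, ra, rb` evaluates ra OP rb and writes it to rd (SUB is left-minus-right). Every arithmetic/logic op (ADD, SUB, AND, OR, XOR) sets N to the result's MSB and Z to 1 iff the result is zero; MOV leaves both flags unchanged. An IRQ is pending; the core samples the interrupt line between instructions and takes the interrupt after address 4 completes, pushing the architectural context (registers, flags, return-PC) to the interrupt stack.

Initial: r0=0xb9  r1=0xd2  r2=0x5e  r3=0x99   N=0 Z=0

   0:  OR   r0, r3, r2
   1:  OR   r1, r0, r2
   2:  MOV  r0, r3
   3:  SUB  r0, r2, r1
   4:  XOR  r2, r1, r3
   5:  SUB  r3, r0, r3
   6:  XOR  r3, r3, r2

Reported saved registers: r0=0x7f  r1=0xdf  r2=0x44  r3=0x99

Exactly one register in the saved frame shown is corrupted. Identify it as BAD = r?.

after  0: r0=0xdf r1=0xd2 r2=0x5e r3=0x99  N=1 Z=0
after  1: r0=0xdf r1=0xdf r2=0x5e r3=0x99  N=1 Z=0
after  2: r0=0x99 r1=0xdf r2=0x5e r3=0x99  N=1 Z=0
after  3: r0=0x7f r1=0xdf r2=0x5e r3=0x99  N=0 Z=0
after  4: r0=0x7f r1=0xdf r2=0x46 r3=0x99  N=0 Z=0
-- IRQ taken; context saved, return-PC = 5 --
mismatch: r2: reported 0x44 vs actual 0x46

BAD = r2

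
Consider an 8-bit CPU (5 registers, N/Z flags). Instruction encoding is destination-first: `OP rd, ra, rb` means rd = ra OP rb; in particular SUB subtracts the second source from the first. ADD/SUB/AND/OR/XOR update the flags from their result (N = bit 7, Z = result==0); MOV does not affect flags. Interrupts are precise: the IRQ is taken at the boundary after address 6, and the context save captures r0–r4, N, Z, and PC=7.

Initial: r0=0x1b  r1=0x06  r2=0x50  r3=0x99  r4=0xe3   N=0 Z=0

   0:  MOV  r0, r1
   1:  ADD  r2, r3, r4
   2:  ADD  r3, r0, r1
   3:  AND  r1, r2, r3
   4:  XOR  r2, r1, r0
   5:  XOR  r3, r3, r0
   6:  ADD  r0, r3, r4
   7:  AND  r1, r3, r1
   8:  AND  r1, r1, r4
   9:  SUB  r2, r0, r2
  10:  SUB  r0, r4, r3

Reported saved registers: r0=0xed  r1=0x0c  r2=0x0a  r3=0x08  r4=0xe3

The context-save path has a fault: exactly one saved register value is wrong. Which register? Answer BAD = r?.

after  0: r0=0x06 r1=0x06 r2=0x50 r3=0x99 r4=0xe3  N=0 Z=0
after  1: r0=0x06 r1=0x06 r2=0x7c r3=0x99 r4=0xe3  N=0 Z=0
after  2: r0=0x06 r1=0x06 r2=0x7c r3=0x0c r4=0xe3  N=0 Z=0
after  3: r0=0x06 r1=0x0c r2=0x7c r3=0x0c r4=0xe3  N=0 Z=0
after  4: r0=0x06 r1=0x0c r2=0x0a r3=0x0c r4=0xe3  N=0 Z=0
after  5: r0=0x06 r1=0x0c r2=0x0a r3=0x0a r4=0xe3  N=0 Z=0
after  6: r0=0xed r1=0x0c r2=0x0a r3=0x0a r4=0xe3  N=1 Z=0
-- IRQ taken; context saved, return-PC = 7 --
mismatch: r3: reported 0x08 vs actual 0x0a

BAD = r3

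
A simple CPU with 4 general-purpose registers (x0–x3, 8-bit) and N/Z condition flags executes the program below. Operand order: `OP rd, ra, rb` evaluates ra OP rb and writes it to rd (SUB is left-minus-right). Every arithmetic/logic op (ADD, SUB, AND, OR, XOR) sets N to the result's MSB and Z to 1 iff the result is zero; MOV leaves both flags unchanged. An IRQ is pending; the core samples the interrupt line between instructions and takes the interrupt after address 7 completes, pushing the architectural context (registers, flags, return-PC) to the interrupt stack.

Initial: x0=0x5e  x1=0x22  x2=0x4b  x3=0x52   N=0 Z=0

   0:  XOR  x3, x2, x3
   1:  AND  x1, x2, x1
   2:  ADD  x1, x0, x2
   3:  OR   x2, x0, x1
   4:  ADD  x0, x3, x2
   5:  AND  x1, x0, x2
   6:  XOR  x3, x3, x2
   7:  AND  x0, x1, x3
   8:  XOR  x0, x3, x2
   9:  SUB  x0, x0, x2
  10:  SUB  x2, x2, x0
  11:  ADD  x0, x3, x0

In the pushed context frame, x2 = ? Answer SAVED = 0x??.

after  0: x0=0x5e x1=0x22 x2=0x4b x3=0x19  N=0 Z=0
after  1: x0=0x5e x1=0x02 x2=0x4b x3=0x19  N=0 Z=0
after  2: x0=0x5e x1=0xa9 x2=0x4b x3=0x19  N=1 Z=0
after  3: x0=0x5e x1=0xa9 x2=0xff x3=0x19  N=1 Z=0
after  4: x0=0x18 x1=0xa9 x2=0xff x3=0x19  N=0 Z=0
after  5: x0=0x18 x1=0x18 x2=0xff x3=0x19  N=0 Z=0
after  6: x0=0x18 x1=0x18 x2=0xff x3=0xe6  N=1 Z=0
after  7: x0=0x00 x1=0x18 x2=0xff x3=0xe6  N=0 Z=1
-- IRQ taken; context saved, return-PC = 8 --

SAVED = 0xff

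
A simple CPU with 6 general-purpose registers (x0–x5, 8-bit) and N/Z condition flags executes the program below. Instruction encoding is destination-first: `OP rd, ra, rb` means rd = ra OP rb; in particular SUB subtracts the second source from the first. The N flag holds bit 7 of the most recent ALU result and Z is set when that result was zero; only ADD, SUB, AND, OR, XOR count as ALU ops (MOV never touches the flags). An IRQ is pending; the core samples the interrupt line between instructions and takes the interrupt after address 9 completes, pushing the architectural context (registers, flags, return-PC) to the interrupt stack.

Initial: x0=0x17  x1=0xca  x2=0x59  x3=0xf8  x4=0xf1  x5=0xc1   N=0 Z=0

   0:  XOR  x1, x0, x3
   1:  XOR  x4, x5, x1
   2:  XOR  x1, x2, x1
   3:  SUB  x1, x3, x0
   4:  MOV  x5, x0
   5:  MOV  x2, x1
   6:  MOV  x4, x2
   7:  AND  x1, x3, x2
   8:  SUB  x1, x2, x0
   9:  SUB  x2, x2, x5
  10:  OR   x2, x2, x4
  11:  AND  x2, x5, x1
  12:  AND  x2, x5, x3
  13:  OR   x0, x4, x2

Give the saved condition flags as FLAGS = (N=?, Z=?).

after  0: x0=0x17 x1=0xef x2=0x59 x3=0xf8 x4=0xf1 x5=0xc1  N=1 Z=0
after  1: x0=0x17 x1=0xef x2=0x59 x3=0xf8 x4=0x2e x5=0xc1  N=0 Z=0
after  2: x0=0x17 x1=0xb6 x2=0x59 x3=0xf8 x4=0x2e x5=0xc1  N=1 Z=0
after  3: x0=0x17 x1=0xe1 x2=0x59 x3=0xf8 x4=0x2e x5=0xc1  N=1 Z=0
after  4: x0=0x17 x1=0xe1 x2=0x59 x3=0xf8 x4=0x2e x5=0x17  N=1 Z=0
after  5: x0=0x17 x1=0xe1 x2=0xe1 x3=0xf8 x4=0x2e x5=0x17  N=1 Z=0
after  6: x0=0x17 x1=0xe1 x2=0xe1 x3=0xf8 x4=0xe1 x5=0x17  N=1 Z=0
after  7: x0=0x17 x1=0xe0 x2=0xe1 x3=0xf8 x4=0xe1 x5=0x17  N=1 Z=0
after  8: x0=0x17 x1=0xca x2=0xe1 x3=0xf8 x4=0xe1 x5=0x17  N=1 Z=0
after  9: x0=0x17 x1=0xca x2=0xca x3=0xf8 x4=0xe1 x5=0x17  N=1 Z=0
-- IRQ taken; context saved, return-PC = 10 --

FLAGS = (N=1, Z=0)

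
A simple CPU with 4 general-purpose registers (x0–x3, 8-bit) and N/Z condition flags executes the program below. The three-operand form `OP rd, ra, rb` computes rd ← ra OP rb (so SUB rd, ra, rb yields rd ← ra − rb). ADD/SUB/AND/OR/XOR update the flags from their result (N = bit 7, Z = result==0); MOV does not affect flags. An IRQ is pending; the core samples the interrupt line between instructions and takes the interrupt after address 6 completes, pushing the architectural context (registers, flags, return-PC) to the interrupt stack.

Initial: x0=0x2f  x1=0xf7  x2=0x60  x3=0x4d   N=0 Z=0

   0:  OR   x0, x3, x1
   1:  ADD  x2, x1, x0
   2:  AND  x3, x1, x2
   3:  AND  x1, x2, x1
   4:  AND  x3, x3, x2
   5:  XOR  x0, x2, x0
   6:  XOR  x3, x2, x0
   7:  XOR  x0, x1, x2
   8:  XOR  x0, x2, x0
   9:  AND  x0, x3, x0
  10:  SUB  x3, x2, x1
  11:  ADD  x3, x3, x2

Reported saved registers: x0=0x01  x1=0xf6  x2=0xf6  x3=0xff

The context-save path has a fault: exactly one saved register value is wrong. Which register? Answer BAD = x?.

after  0: x0=0xff x1=0xf7 x2=0x60 x3=0x4d  N=1 Z=0
after  1: x0=0xff x1=0xf7 x2=0xf6 x3=0x4d  N=1 Z=0
after  2: x0=0xff x1=0xf7 x2=0xf6 x3=0xf6  N=1 Z=0
after  3: x0=0xff x1=0xf6 x2=0xf6 x3=0xf6  N=1 Z=0
after  4: x0=0xff x1=0xf6 x2=0xf6 x3=0xf6  N=1 Z=0
after  5: x0=0x09 x1=0xf6 x2=0xf6 x3=0xf6  N=0 Z=0
after  6: x0=0x09 x1=0xf6 x2=0xf6 x3=0xff  N=1 Z=0
-- IRQ taken; context saved, return-PC = 7 --
mismatch: x0: reported 0x01 vs actual 0x09

BAD = x0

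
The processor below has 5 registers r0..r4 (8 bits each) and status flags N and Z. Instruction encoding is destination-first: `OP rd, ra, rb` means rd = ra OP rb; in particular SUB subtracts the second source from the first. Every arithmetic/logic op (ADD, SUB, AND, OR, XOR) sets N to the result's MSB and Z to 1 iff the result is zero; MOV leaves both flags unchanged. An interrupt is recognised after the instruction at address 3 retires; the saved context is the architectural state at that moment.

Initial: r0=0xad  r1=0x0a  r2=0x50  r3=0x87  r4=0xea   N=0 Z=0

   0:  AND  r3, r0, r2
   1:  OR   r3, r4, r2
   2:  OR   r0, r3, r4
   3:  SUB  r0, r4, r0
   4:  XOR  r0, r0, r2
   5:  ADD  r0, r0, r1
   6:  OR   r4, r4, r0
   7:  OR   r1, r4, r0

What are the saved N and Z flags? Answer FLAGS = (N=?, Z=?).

after  0: r0=0xad r1=0x0a r2=0x50 r3=0x00 r4=0xea  N=0 Z=1
after  1: r0=0xad r1=0x0a r2=0x50 r3=0xfa r4=0xea  N=1 Z=0
after  2: r0=0xfa r1=0x0a r2=0x50 r3=0xfa r4=0xea  N=1 Z=0
after  3: r0=0xf0 r1=0x0a r2=0x50 r3=0xfa r4=0xea  N=1 Z=0
-- IRQ taken; context saved, return-PC = 4 --

FLAGS = (N=1, Z=0)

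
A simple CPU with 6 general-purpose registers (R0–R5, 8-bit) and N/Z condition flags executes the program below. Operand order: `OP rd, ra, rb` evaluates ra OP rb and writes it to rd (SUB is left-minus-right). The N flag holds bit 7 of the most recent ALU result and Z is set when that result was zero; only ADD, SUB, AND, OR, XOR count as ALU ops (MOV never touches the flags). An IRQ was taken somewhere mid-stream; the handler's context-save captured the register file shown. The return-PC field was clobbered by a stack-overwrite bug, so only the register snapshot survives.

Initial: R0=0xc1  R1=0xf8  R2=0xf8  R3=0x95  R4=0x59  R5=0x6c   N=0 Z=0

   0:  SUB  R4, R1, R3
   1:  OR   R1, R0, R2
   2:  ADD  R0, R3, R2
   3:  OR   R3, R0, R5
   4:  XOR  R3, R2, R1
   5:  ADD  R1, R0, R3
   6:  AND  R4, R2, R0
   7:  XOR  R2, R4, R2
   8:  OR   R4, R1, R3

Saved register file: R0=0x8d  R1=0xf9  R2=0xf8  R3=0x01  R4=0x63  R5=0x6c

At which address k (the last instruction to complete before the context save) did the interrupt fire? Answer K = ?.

after  0: R0=0xc1 R1=0xf8 R2=0xf8 R3=0x95 R4=0x63 R5=0x6c  N=0 Z=0
after  1: R0=0xc1 R1=0xf9 R2=0xf8 R3=0x95 R4=0x63 R5=0x6c  N=1 Z=0
after  2: R0=0x8d R1=0xf9 R2=0xf8 R3=0x95 R4=0x63 R5=0x6c  N=1 Z=0
after  3: R0=0x8d R1=0xf9 R2=0xf8 R3=0xed R4=0x63 R5=0x6c  N=1 Z=0
after  4: R0=0x8d R1=0xf9 R2=0xf8 R3=0x01 R4=0x63 R5=0x6c  N=0 Z=0
-- IRQ taken; context saved, return-PC = 5 --

K = 4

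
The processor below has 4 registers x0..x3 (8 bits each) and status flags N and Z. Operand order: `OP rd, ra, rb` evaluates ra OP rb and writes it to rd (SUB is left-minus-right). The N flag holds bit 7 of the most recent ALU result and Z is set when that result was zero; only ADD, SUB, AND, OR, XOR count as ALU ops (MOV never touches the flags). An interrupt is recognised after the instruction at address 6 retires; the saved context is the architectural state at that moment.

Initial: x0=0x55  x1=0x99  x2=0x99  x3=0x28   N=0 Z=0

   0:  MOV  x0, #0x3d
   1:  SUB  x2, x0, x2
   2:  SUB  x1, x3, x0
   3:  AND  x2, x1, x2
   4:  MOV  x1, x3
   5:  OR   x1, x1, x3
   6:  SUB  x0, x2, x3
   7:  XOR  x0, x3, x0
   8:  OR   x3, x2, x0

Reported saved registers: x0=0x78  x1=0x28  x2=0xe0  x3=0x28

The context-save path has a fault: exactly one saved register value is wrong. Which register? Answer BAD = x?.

BAD = x2

after  0: x0=0x3d x1=0x99 x2=0x99 x3=0x28  N=0 Z=0
after  1: x0=0x3d x1=0x99 x2=0xa4 x3=0x28  N=1 Z=0
after  2: x0=0x3d x1=0xeb x2=0xa4 x3=0x28  N=1 Z=0
after  3: x0=0x3d x1=0xeb x2=0xa0 x3=0x28  N=1 Z=0
after  4: x0=0x3d x1=0x28 x2=0xa0 x3=0x28  N=1 Z=0
after  5: x0=0x3d x1=0x28 x2=0xa0 x3=0x28  N=0 Z=0
after  6: x0=0x78 x1=0x28 x2=0xa0 x3=0x28  N=0 Z=0
-- IRQ taken; context saved, return-PC = 7 --
mismatch: x2: reported 0xe0 vs actual 0xa0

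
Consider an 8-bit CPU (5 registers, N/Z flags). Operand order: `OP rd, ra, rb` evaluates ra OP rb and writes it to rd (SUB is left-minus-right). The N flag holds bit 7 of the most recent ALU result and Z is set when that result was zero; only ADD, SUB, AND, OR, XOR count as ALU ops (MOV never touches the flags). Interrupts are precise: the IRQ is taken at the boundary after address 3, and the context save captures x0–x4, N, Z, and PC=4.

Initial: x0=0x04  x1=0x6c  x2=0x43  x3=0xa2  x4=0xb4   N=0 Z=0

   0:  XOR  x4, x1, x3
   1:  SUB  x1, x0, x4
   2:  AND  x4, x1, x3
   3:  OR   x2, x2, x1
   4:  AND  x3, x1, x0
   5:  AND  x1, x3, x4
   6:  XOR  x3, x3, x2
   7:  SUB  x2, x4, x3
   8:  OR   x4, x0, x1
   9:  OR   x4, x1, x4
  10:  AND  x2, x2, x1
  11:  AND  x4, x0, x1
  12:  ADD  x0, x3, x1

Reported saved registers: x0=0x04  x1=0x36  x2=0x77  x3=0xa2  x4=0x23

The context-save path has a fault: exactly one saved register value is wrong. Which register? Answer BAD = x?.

BAD = x4

after  0: x0=0x04 x1=0x6c x2=0x43 x3=0xa2 x4=0xce  N=1 Z=0
after  1: x0=0x04 x1=0x36 x2=0x43 x3=0xa2 x4=0xce  N=0 Z=0
after  2: x0=0x04 x1=0x36 x2=0x43 x3=0xa2 x4=0x22  N=0 Z=0
after  3: x0=0x04 x1=0x36 x2=0x77 x3=0xa2 x4=0x22  N=0 Z=0
-- IRQ taken; context saved, return-PC = 4 --
mismatch: x4: reported 0x23 vs actual 0x22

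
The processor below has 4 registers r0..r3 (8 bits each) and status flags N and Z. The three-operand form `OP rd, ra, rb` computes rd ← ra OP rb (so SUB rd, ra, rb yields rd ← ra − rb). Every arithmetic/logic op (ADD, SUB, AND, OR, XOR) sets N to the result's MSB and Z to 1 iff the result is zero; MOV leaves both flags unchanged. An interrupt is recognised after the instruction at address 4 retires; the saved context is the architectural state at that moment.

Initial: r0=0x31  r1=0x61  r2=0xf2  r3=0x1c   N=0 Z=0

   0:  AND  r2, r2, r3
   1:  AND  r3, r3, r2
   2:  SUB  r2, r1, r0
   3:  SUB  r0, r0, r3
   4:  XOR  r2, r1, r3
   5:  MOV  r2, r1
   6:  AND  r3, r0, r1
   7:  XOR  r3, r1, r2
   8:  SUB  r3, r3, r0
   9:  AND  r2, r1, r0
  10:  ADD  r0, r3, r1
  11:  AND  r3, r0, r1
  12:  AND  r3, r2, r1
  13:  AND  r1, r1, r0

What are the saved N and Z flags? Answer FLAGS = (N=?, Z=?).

after  0: r0=0x31 r1=0x61 r2=0x10 r3=0x1c  N=0 Z=0
after  1: r0=0x31 r1=0x61 r2=0x10 r3=0x10  N=0 Z=0
after  2: r0=0x31 r1=0x61 r2=0x30 r3=0x10  N=0 Z=0
after  3: r0=0x21 r1=0x61 r2=0x30 r3=0x10  N=0 Z=0
after  4: r0=0x21 r1=0x61 r2=0x71 r3=0x10  N=0 Z=0
-- IRQ taken; context saved, return-PC = 5 --

FLAGS = (N=0, Z=0)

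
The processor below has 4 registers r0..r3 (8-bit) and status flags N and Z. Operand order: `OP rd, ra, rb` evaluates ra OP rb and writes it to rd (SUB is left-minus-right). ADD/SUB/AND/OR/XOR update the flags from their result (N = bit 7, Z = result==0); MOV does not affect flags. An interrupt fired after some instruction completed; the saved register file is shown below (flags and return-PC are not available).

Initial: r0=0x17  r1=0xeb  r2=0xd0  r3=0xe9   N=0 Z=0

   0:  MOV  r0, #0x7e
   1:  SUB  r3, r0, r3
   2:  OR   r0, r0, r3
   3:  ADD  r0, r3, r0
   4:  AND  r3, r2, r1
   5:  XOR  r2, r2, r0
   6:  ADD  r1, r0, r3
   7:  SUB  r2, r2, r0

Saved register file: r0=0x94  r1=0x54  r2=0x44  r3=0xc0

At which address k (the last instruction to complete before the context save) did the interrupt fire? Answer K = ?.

after  0: r0=0x7e r1=0xeb r2=0xd0 r3=0xe9  N=0 Z=0
after  1: r0=0x7e r1=0xeb r2=0xd0 r3=0x95  N=1 Z=0
after  2: r0=0xff r1=0xeb r2=0xd0 r3=0x95  N=1 Z=0
after  3: r0=0x94 r1=0xeb r2=0xd0 r3=0x95  N=1 Z=0
after  4: r0=0x94 r1=0xeb r2=0xd0 r3=0xc0  N=1 Z=0
after  5: r0=0x94 r1=0xeb r2=0x44 r3=0xc0  N=0 Z=0
after  6: r0=0x94 r1=0x54 r2=0x44 r3=0xc0  N=0 Z=0
-- IRQ taken; context saved, return-PC = 7 --

K = 6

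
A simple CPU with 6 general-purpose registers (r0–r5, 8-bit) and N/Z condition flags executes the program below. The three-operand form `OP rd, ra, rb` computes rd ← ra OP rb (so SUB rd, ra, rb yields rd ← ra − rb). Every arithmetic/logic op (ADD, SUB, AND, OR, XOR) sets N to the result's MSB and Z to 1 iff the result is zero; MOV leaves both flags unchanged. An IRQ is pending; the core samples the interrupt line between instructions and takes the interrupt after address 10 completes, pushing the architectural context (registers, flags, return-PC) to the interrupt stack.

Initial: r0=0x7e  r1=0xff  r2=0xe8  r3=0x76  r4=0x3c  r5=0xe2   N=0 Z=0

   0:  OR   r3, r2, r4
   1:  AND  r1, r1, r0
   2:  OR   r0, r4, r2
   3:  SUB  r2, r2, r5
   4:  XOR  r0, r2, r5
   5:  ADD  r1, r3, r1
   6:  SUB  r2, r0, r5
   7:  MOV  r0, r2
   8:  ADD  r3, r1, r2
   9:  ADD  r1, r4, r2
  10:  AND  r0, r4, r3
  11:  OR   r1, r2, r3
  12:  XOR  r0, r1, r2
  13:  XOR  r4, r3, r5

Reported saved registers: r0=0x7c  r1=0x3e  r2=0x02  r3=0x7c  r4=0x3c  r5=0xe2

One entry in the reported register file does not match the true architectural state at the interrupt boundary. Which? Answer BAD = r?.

after  0: r0=0x7e r1=0xff r2=0xe8 r3=0xfc r4=0x3c r5=0xe2  N=1 Z=0
after  1: r0=0x7e r1=0x7e r2=0xe8 r3=0xfc r4=0x3c r5=0xe2  N=0 Z=0
after  2: r0=0xfc r1=0x7e r2=0xe8 r3=0xfc r4=0x3c r5=0xe2  N=1 Z=0
after  3: r0=0xfc r1=0x7e r2=0x06 r3=0xfc r4=0x3c r5=0xe2  N=0 Z=0
after  4: r0=0xe4 r1=0x7e r2=0x06 r3=0xfc r4=0x3c r5=0xe2  N=1 Z=0
after  5: r0=0xe4 r1=0x7a r2=0x06 r3=0xfc r4=0x3c r5=0xe2  N=0 Z=0
after  6: r0=0xe4 r1=0x7a r2=0x02 r3=0xfc r4=0x3c r5=0xe2  N=0 Z=0
after  7: r0=0x02 r1=0x7a r2=0x02 r3=0xfc r4=0x3c r5=0xe2  N=0 Z=0
after  8: r0=0x02 r1=0x7a r2=0x02 r3=0x7c r4=0x3c r5=0xe2  N=0 Z=0
after  9: r0=0x02 r1=0x3e r2=0x02 r3=0x7c r4=0x3c r5=0xe2  N=0 Z=0
after 10: r0=0x3c r1=0x3e r2=0x02 r3=0x7c r4=0x3c r5=0xe2  N=0 Z=0
-- IRQ taken; context saved, return-PC = 11 --
mismatch: r0: reported 0x7c vs actual 0x3c

BAD = r0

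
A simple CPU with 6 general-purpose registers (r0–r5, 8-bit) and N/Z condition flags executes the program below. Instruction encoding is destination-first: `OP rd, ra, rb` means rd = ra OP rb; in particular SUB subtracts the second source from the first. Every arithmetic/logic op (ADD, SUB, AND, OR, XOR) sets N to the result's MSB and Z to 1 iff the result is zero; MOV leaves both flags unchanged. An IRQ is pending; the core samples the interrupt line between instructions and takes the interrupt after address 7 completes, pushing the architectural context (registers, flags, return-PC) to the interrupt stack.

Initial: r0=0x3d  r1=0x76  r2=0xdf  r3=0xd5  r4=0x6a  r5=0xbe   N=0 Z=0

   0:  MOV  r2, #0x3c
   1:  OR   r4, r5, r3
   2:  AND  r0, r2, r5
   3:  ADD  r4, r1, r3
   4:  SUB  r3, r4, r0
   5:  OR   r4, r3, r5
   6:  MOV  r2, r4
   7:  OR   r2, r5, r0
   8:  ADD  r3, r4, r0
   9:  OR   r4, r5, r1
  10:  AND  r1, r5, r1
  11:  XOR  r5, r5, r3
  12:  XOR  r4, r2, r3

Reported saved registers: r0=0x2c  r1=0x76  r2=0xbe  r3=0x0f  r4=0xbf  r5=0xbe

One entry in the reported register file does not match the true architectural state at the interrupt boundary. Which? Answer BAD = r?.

BAD = r0

after  0: r0=0x3d r1=0x76 r2=0x3c r3=0xd5 r4=0x6a r5=0xbe  N=0 Z=0
after  1: r0=0x3d r1=0x76 r2=0x3c r3=0xd5 r4=0xff r5=0xbe  N=1 Z=0
after  2: r0=0x3c r1=0x76 r2=0x3c r3=0xd5 r4=0xff r5=0xbe  N=0 Z=0
after  3: r0=0x3c r1=0x76 r2=0x3c r3=0xd5 r4=0x4b r5=0xbe  N=0 Z=0
after  4: r0=0x3c r1=0x76 r2=0x3c r3=0x0f r4=0x4b r5=0xbe  N=0 Z=0
after  5: r0=0x3c r1=0x76 r2=0x3c r3=0x0f r4=0xbf r5=0xbe  N=1 Z=0
after  6: r0=0x3c r1=0x76 r2=0xbf r3=0x0f r4=0xbf r5=0xbe  N=1 Z=0
after  7: r0=0x3c r1=0x76 r2=0xbe r3=0x0f r4=0xbf r5=0xbe  N=1 Z=0
-- IRQ taken; context saved, return-PC = 8 --
mismatch: r0: reported 0x2c vs actual 0x3c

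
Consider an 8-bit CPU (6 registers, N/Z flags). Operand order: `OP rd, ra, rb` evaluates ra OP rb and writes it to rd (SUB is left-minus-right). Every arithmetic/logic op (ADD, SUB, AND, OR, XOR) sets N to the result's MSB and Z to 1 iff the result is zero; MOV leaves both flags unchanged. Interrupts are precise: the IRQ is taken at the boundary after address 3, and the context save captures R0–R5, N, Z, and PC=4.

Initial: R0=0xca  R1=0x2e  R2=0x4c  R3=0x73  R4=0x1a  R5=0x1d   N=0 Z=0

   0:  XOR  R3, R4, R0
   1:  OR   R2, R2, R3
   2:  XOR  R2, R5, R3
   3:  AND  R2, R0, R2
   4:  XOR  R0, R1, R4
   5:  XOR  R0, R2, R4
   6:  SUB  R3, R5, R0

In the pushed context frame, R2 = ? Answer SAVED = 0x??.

after  0: R0=0xca R1=0x2e R2=0x4c R3=0xd0 R4=0x1a R5=0x1d  N=1 Z=0
after  1: R0=0xca R1=0x2e R2=0xdc R3=0xd0 R4=0x1a R5=0x1d  N=1 Z=0
after  2: R0=0xca R1=0x2e R2=0xcd R3=0xd0 R4=0x1a R5=0x1d  N=1 Z=0
after  3: R0=0xca R1=0x2e R2=0xc8 R3=0xd0 R4=0x1a R5=0x1d  N=1 Z=0
-- IRQ taken; context saved, return-PC = 4 --

SAVED = 0xc8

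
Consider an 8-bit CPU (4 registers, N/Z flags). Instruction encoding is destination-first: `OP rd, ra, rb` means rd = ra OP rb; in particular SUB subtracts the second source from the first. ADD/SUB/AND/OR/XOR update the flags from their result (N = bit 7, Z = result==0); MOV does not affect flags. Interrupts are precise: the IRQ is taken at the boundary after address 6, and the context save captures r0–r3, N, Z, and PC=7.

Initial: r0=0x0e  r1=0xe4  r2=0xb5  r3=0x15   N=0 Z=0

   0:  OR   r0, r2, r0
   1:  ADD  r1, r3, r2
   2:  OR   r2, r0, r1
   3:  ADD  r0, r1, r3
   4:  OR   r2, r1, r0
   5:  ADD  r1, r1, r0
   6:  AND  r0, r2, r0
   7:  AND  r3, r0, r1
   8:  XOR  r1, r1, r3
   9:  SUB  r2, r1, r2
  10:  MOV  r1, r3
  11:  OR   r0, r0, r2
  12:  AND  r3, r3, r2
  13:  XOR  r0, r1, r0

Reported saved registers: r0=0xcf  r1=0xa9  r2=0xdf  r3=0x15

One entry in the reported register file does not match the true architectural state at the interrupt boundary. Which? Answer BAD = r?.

after  0: r0=0xbf r1=0xe4 r2=0xb5 r3=0x15  N=1 Z=0
after  1: r0=0xbf r1=0xca r2=0xb5 r3=0x15  N=1 Z=0
after  2: r0=0xbf r1=0xca r2=0xff r3=0x15  N=1 Z=0
after  3: r0=0xdf r1=0xca r2=0xff r3=0x15  N=1 Z=0
after  4: r0=0xdf r1=0xca r2=0xdf r3=0x15  N=1 Z=0
after  5: r0=0xdf r1=0xa9 r2=0xdf r3=0x15  N=1 Z=0
after  6: r0=0xdf r1=0xa9 r2=0xdf r3=0x15  N=1 Z=0
-- IRQ taken; context saved, return-PC = 7 --
mismatch: r0: reported 0xcf vs actual 0xdf

BAD = r0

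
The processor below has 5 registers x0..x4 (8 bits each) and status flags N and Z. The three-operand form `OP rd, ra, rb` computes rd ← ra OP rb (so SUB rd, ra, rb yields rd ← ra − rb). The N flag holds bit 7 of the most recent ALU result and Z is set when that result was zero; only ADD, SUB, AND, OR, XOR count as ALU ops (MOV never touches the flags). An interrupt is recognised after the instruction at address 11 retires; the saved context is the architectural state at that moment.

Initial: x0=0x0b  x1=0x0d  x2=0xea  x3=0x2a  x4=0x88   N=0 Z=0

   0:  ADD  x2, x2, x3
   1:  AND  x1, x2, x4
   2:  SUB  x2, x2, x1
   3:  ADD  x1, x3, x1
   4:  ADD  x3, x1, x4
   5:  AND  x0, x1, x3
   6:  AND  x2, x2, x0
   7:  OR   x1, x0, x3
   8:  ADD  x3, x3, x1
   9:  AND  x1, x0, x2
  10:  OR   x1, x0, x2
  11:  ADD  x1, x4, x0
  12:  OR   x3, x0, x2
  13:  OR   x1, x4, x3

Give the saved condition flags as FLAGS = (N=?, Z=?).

FLAGS = (N=1, Z=0)

after  0: x0=0x0b x1=0x0d x2=0x14 x3=0x2a x4=0x88  N=0 Z=0
after  1: x0=0x0b x1=0x00 x2=0x14 x3=0x2a x4=0x88  N=0 Z=1
after  2: x0=0x0b x1=0x00 x2=0x14 x3=0x2a x4=0x88  N=0 Z=0
after  3: x0=0x0b x1=0x2a x2=0x14 x3=0x2a x4=0x88  N=0 Z=0
after  4: x0=0x0b x1=0x2a x2=0x14 x3=0xb2 x4=0x88  N=1 Z=0
after  5: x0=0x22 x1=0x2a x2=0x14 x3=0xb2 x4=0x88  N=0 Z=0
after  6: x0=0x22 x1=0x2a x2=0x00 x3=0xb2 x4=0x88  N=0 Z=1
after  7: x0=0x22 x1=0xb2 x2=0x00 x3=0xb2 x4=0x88  N=1 Z=0
after  8: x0=0x22 x1=0xb2 x2=0x00 x3=0x64 x4=0x88  N=0 Z=0
after  9: x0=0x22 x1=0x00 x2=0x00 x3=0x64 x4=0x88  N=0 Z=1
after 10: x0=0x22 x1=0x22 x2=0x00 x3=0x64 x4=0x88  N=0 Z=0
after 11: x0=0x22 x1=0xaa x2=0x00 x3=0x64 x4=0x88  N=1 Z=0
-- IRQ taken; context saved, return-PC = 12 --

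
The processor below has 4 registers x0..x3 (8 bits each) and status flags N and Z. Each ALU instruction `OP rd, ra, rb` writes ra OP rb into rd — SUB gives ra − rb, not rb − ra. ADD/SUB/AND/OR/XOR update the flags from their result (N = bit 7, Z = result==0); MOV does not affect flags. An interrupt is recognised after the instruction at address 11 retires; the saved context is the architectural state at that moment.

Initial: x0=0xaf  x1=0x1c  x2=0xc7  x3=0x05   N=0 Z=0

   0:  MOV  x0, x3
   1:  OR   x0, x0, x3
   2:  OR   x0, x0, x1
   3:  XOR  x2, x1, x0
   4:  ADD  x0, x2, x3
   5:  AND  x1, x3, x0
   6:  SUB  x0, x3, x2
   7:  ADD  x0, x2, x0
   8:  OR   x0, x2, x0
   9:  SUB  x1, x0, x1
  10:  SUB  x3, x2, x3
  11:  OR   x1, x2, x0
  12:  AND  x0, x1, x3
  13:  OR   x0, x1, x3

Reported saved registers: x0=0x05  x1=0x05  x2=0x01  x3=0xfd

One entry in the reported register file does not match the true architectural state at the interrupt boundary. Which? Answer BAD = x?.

after  0: x0=0x05 x1=0x1c x2=0xc7 x3=0x05  N=0 Z=0
after  1: x0=0x05 x1=0x1c x2=0xc7 x3=0x05  N=0 Z=0
after  2: x0=0x1d x1=0x1c x2=0xc7 x3=0x05  N=0 Z=0
after  3: x0=0x1d x1=0x1c x2=0x01 x3=0x05  N=0 Z=0
after  4: x0=0x06 x1=0x1c x2=0x01 x3=0x05  N=0 Z=0
after  5: x0=0x06 x1=0x04 x2=0x01 x3=0x05  N=0 Z=0
after  6: x0=0x04 x1=0x04 x2=0x01 x3=0x05  N=0 Z=0
after  7: x0=0x05 x1=0x04 x2=0x01 x3=0x05  N=0 Z=0
after  8: x0=0x05 x1=0x04 x2=0x01 x3=0x05  N=0 Z=0
after  9: x0=0x05 x1=0x01 x2=0x01 x3=0x05  N=0 Z=0
after 10: x0=0x05 x1=0x01 x2=0x01 x3=0xfc  N=1 Z=0
after 11: x0=0x05 x1=0x05 x2=0x01 x3=0xfc  N=0 Z=0
-- IRQ taken; context saved, return-PC = 12 --
mismatch: x3: reported 0xfd vs actual 0xfc

BAD = x3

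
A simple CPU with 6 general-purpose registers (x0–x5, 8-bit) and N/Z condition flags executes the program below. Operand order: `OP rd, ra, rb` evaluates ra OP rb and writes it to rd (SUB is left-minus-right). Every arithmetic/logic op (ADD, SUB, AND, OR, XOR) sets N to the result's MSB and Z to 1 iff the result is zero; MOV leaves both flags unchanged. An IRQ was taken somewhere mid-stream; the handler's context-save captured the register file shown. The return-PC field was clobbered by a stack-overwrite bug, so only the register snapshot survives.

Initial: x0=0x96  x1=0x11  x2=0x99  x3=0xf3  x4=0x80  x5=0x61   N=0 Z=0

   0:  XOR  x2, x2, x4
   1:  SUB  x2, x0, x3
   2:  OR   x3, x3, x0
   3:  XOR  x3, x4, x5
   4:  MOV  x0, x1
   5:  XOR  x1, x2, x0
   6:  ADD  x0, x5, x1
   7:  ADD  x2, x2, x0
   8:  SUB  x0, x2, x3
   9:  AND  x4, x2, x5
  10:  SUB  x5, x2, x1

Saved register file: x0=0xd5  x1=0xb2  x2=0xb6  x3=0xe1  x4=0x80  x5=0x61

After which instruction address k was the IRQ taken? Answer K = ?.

K = 8

after  0: x0=0x96 x1=0x11 x2=0x19 x3=0xf3 x4=0x80 x5=0x61  N=0 Z=0
after  1: x0=0x96 x1=0x11 x2=0xa3 x3=0xf3 x4=0x80 x5=0x61  N=1 Z=0
after  2: x0=0x96 x1=0x11 x2=0xa3 x3=0xf7 x4=0x80 x5=0x61  N=1 Z=0
after  3: x0=0x96 x1=0x11 x2=0xa3 x3=0xe1 x4=0x80 x5=0x61  N=1 Z=0
after  4: x0=0x11 x1=0x11 x2=0xa3 x3=0xe1 x4=0x80 x5=0x61  N=1 Z=0
after  5: x0=0x11 x1=0xb2 x2=0xa3 x3=0xe1 x4=0x80 x5=0x61  N=1 Z=0
after  6: x0=0x13 x1=0xb2 x2=0xa3 x3=0xe1 x4=0x80 x5=0x61  N=0 Z=0
after  7: x0=0x13 x1=0xb2 x2=0xb6 x3=0xe1 x4=0x80 x5=0x61  N=1 Z=0
after  8: x0=0xd5 x1=0xb2 x2=0xb6 x3=0xe1 x4=0x80 x5=0x61  N=1 Z=0
-- IRQ taken; context saved, return-PC = 9 --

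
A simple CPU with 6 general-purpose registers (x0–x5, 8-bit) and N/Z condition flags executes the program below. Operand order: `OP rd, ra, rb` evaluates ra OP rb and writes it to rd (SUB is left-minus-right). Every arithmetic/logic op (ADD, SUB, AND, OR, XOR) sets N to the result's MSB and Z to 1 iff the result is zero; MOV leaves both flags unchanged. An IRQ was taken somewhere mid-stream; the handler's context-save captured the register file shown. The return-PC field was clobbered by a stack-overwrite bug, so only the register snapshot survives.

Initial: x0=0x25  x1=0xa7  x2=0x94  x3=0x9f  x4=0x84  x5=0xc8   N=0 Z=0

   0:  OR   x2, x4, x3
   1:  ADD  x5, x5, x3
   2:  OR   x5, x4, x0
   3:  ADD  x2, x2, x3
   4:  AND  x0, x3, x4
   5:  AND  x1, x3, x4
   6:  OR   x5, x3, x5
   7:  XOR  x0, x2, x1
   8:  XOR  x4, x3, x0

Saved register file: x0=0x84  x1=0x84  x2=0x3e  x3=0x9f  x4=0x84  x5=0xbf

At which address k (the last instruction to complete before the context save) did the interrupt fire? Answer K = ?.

after  0: x0=0x25 x1=0xa7 x2=0x9f x3=0x9f x4=0x84 x5=0xc8  N=1 Z=0
after  1: x0=0x25 x1=0xa7 x2=0x9f x3=0x9f x4=0x84 x5=0x67  N=0 Z=0
after  2: x0=0x25 x1=0xa7 x2=0x9f x3=0x9f x4=0x84 x5=0xa5  N=1 Z=0
after  3: x0=0x25 x1=0xa7 x2=0x3e x3=0x9f x4=0x84 x5=0xa5  N=0 Z=0
after  4: x0=0x84 x1=0xa7 x2=0x3e x3=0x9f x4=0x84 x5=0xa5  N=1 Z=0
after  5: x0=0x84 x1=0x84 x2=0x3e x3=0x9f x4=0x84 x5=0xa5  N=1 Z=0
after  6: x0=0x84 x1=0x84 x2=0x3e x3=0x9f x4=0x84 x5=0xbf  N=1 Z=0
-- IRQ taken; context saved, return-PC = 7 --

K = 6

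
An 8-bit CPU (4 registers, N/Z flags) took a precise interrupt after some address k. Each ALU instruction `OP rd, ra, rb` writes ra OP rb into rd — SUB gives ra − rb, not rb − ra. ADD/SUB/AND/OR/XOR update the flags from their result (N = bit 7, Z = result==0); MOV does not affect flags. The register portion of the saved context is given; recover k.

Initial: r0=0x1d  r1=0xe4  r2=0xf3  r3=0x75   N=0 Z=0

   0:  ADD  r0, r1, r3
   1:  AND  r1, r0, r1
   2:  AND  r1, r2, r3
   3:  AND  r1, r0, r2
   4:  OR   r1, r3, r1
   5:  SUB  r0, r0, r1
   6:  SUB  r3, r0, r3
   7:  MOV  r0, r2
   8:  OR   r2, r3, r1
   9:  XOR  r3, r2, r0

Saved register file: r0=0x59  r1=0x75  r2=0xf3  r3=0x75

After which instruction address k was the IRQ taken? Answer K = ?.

after  0: r0=0x59 r1=0xe4 r2=0xf3 r3=0x75  N=0 Z=0
after  1: r0=0x59 r1=0x40 r2=0xf3 r3=0x75  N=0 Z=0
after  2: r0=0x59 r1=0x71 r2=0xf3 r3=0x75  N=0 Z=0
after  3: r0=0x59 r1=0x51 r2=0xf3 r3=0x75  N=0 Z=0
after  4: r0=0x59 r1=0x75 r2=0xf3 r3=0x75  N=0 Z=0
-- IRQ taken; context saved, return-PC = 5 --

K = 4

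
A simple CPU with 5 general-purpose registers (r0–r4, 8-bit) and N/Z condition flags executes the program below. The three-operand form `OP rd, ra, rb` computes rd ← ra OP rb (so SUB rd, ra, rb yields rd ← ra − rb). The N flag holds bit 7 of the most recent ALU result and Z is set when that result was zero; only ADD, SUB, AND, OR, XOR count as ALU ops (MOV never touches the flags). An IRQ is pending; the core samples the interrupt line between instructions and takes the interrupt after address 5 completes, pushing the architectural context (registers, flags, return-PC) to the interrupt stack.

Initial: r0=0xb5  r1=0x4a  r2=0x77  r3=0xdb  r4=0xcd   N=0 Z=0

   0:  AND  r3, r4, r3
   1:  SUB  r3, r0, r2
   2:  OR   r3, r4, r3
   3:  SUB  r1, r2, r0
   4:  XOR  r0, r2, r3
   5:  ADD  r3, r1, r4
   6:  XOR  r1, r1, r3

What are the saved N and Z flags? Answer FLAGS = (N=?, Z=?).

after  0: r0=0xb5 r1=0x4a r2=0x77 r3=0xc9 r4=0xcd  N=1 Z=0
after  1: r0=0xb5 r1=0x4a r2=0x77 r3=0x3e r4=0xcd  N=0 Z=0
after  2: r0=0xb5 r1=0x4a r2=0x77 r3=0xff r4=0xcd  N=1 Z=0
after  3: r0=0xb5 r1=0xc2 r2=0x77 r3=0xff r4=0xcd  N=1 Z=0
after  4: r0=0x88 r1=0xc2 r2=0x77 r3=0xff r4=0xcd  N=1 Z=0
after  5: r0=0x88 r1=0xc2 r2=0x77 r3=0x8f r4=0xcd  N=1 Z=0
-- IRQ taken; context saved, return-PC = 6 --

FLAGS = (N=1, Z=0)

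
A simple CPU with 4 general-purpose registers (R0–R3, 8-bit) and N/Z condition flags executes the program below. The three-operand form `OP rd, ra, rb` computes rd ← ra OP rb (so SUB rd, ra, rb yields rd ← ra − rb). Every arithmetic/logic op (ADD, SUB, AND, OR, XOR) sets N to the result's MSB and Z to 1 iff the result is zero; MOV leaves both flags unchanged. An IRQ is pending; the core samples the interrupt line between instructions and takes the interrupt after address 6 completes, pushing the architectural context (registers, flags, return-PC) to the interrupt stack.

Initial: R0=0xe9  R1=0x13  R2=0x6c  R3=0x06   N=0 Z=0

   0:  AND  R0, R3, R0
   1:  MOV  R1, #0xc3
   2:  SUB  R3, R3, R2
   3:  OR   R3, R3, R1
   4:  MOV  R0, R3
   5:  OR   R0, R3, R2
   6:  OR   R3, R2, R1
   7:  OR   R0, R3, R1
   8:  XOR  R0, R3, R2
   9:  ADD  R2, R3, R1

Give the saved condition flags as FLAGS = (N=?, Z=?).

after  0: R0=0x00 R1=0x13 R2=0x6c R3=0x06  N=0 Z=1
after  1: R0=0x00 R1=0xc3 R2=0x6c R3=0x06  N=0 Z=1
after  2: R0=0x00 R1=0xc3 R2=0x6c R3=0x9a  N=1 Z=0
after  3: R0=0x00 R1=0xc3 R2=0x6c R3=0xdb  N=1 Z=0
after  4: R0=0xdb R1=0xc3 R2=0x6c R3=0xdb  N=1 Z=0
after  5: R0=0xff R1=0xc3 R2=0x6c R3=0xdb  N=1 Z=0
after  6: R0=0xff R1=0xc3 R2=0x6c R3=0xef  N=1 Z=0
-- IRQ taken; context saved, return-PC = 7 --

FLAGS = (N=1, Z=0)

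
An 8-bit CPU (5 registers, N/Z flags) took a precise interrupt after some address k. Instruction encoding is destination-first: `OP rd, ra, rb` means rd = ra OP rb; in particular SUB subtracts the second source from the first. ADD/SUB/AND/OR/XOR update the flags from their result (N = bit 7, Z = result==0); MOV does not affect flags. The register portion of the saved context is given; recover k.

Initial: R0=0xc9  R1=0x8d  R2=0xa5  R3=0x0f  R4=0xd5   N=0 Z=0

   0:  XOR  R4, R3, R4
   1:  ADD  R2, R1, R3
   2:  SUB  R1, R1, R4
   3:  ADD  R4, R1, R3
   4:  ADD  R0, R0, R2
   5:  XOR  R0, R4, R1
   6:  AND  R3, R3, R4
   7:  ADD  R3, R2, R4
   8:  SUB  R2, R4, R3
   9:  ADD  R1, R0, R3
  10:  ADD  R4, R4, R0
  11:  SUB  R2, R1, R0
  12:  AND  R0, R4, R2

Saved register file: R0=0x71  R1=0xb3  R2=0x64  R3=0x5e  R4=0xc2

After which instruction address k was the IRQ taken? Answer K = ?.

K = 8

after  0: R0=0xc9 R1=0x8d R2=0xa5 R3=0x0f R4=0xda  N=1 Z=0
after  1: R0=0xc9 R1=0x8d R2=0x9c R3=0x0f R4=0xda  N=1 Z=0
after  2: R0=0xc9 R1=0xb3 R2=0x9c R3=0x0f R4=0xda  N=1 Z=0
after  3: R0=0xc9 R1=0xb3 R2=0x9c R3=0x0f R4=0xc2  N=1 Z=0
after  4: R0=0x65 R1=0xb3 R2=0x9c R3=0x0f R4=0xc2  N=0 Z=0
after  5: R0=0x71 R1=0xb3 R2=0x9c R3=0x0f R4=0xc2  N=0 Z=0
after  6: R0=0x71 R1=0xb3 R2=0x9c R3=0x02 R4=0xc2  N=0 Z=0
after  7: R0=0x71 R1=0xb3 R2=0x9c R3=0x5e R4=0xc2  N=0 Z=0
after  8: R0=0x71 R1=0xb3 R2=0x64 R3=0x5e R4=0xc2  N=0 Z=0
-- IRQ taken; context saved, return-PC = 9 --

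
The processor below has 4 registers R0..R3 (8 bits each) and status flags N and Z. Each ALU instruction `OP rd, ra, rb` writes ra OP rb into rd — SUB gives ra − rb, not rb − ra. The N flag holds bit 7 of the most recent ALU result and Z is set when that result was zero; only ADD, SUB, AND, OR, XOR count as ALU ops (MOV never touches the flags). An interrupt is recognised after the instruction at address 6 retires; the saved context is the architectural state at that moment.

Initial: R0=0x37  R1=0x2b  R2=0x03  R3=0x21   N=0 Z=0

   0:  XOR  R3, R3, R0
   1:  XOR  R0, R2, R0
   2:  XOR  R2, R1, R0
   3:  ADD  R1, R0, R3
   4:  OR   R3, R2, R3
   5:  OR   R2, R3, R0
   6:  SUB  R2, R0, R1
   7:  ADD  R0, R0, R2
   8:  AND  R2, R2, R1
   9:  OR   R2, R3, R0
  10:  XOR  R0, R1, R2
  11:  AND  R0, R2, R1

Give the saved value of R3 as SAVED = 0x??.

after  0: R0=0x37 R1=0x2b R2=0x03 R3=0x16  N=0 Z=0
after  1: R0=0x34 R1=0x2b R2=0x03 R3=0x16  N=0 Z=0
after  2: R0=0x34 R1=0x2b R2=0x1f R3=0x16  N=0 Z=0
after  3: R0=0x34 R1=0x4a R2=0x1f R3=0x16  N=0 Z=0
after  4: R0=0x34 R1=0x4a R2=0x1f R3=0x1f  N=0 Z=0
after  5: R0=0x34 R1=0x4a R2=0x3f R3=0x1f  N=0 Z=0
after  6: R0=0x34 R1=0x4a R2=0xea R3=0x1f  N=1 Z=0
-- IRQ taken; context saved, return-PC = 7 --

SAVED = 0x1f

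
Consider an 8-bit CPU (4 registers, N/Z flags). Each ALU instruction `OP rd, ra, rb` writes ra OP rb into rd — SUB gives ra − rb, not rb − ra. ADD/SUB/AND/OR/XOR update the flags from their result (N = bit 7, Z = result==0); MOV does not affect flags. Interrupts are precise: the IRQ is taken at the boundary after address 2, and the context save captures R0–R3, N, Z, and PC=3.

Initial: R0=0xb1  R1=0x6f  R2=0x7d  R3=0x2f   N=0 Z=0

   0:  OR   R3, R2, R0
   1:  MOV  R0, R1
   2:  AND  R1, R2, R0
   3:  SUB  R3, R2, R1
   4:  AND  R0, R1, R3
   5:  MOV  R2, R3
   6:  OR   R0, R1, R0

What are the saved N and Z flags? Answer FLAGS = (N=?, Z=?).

FLAGS = (N=0, Z=0)

after  0: R0=0xb1 R1=0x6f R2=0x7d R3=0xfd  N=1 Z=0
after  1: R0=0x6f R1=0x6f R2=0x7d R3=0xfd  N=1 Z=0
after  2: R0=0x6f R1=0x6d R2=0x7d R3=0xfd  N=0 Z=0
-- IRQ taken; context saved, return-PC = 3 --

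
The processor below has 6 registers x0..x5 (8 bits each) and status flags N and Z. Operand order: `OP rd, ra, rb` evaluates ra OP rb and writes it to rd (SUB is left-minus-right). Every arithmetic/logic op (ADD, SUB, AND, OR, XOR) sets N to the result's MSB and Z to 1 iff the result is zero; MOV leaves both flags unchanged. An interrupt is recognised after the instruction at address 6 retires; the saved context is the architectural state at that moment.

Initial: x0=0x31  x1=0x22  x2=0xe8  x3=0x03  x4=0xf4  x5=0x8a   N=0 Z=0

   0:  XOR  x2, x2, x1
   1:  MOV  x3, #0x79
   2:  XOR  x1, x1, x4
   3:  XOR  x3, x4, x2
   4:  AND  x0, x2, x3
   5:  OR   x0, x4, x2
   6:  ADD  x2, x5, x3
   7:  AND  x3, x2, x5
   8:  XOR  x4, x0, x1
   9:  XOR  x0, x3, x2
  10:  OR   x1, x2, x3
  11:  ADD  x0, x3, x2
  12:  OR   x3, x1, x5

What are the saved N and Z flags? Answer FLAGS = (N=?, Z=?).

after  0: x0=0x31 x1=0x22 x2=0xca x3=0x03 x4=0xf4 x5=0x8a  N=1 Z=0
after  1: x0=0x31 x1=0x22 x2=0xca x3=0x79 x4=0xf4 x5=0x8a  N=1 Z=0
after  2: x0=0x31 x1=0xd6 x2=0xca x3=0x79 x4=0xf4 x5=0x8a  N=1 Z=0
after  3: x0=0x31 x1=0xd6 x2=0xca x3=0x3e x4=0xf4 x5=0x8a  N=0 Z=0
after  4: x0=0x0a x1=0xd6 x2=0xca x3=0x3e x4=0xf4 x5=0x8a  N=0 Z=0
after  5: x0=0xfe x1=0xd6 x2=0xca x3=0x3e x4=0xf4 x5=0x8a  N=1 Z=0
after  6: x0=0xfe x1=0xd6 x2=0xc8 x3=0x3e x4=0xf4 x5=0x8a  N=1 Z=0
-- IRQ taken; context saved, return-PC = 7 --

FLAGS = (N=1, Z=0)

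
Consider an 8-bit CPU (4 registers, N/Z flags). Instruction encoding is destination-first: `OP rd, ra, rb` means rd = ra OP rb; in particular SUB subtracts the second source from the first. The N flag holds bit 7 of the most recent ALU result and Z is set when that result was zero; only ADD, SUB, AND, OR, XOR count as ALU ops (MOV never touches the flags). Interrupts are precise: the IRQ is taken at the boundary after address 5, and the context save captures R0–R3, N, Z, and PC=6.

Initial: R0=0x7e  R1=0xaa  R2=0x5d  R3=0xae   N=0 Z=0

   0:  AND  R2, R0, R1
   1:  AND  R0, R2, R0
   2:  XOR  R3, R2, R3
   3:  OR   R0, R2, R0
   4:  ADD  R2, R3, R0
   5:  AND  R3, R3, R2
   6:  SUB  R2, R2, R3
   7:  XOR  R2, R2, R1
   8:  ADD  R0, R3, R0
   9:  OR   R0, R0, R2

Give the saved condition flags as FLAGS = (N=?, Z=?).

after  0: R0=0x7e R1=0xaa R2=0x2a R3=0xae  N=0 Z=0
after  1: R0=0x2a R1=0xaa R2=0x2a R3=0xae  N=0 Z=0
after  2: R0=0x2a R1=0xaa R2=0x2a R3=0x84  N=1 Z=0
after  3: R0=0x2a R1=0xaa R2=0x2a R3=0x84  N=0 Z=0
after  4: R0=0x2a R1=0xaa R2=0xae R3=0x84  N=1 Z=0
after  5: R0=0x2a R1=0xaa R2=0xae R3=0x84  N=1 Z=0
-- IRQ taken; context saved, return-PC = 6 --

FLAGS = (N=1, Z=0)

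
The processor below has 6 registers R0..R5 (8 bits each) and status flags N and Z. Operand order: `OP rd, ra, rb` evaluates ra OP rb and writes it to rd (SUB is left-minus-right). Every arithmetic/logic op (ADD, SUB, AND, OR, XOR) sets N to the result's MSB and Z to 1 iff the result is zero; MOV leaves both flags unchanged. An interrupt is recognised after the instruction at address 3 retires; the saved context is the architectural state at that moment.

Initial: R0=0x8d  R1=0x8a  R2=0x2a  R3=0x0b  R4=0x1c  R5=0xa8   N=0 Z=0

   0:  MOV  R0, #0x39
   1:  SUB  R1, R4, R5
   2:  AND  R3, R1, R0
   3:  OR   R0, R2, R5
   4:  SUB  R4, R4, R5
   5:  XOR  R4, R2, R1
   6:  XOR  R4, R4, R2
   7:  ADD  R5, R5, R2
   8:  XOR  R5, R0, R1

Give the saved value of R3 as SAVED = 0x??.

SAVED = 0x30

after  0: R0=0x39 R1=0x8a R2=0x2a R3=0x0b R4=0x1c R5=0xa8  N=0 Z=0
after  1: R0=0x39 R1=0x74 R2=0x2a R3=0x0b R4=0x1c R5=0xa8  N=0 Z=0
after  2: R0=0x39 R1=0x74 R2=0x2a R3=0x30 R4=0x1c R5=0xa8  N=0 Z=0
after  3: R0=0xaa R1=0x74 R2=0x2a R3=0x30 R4=0x1c R5=0xa8  N=1 Z=0
-- IRQ taken; context saved, return-PC = 4 --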